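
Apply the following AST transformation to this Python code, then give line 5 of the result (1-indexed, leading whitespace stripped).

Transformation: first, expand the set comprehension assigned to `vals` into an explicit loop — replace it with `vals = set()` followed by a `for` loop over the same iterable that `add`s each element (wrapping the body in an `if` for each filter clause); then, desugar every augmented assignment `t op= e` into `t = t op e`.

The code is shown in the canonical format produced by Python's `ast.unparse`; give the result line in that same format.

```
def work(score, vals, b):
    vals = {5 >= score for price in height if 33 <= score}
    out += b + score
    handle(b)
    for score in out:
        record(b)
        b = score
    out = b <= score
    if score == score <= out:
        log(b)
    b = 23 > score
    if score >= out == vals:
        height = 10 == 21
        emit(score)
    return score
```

Transformed code:
def work(score, vals, b):
    vals = set()
    for price in height:
        if 33 <= score:
            vals.add(5 >= score)
    out = out + (b + score)
    handle(b)
    for score in out:
        record(b)
        b = score
    out = b <= score
    if score == score <= out:
        log(b)
    b = 23 > score
    if score >= out == vals:
        height = 10 == 21
        emit(score)
    return score

vals.add(5 >= score)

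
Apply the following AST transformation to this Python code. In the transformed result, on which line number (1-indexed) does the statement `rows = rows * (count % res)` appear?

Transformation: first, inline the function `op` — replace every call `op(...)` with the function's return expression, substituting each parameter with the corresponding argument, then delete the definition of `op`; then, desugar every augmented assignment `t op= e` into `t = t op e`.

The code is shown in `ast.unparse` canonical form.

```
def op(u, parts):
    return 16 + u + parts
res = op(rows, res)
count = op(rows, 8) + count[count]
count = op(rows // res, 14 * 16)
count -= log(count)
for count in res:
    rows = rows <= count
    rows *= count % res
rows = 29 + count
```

Transformed code:
res = 16 + rows + res
count = 16 + rows + 8 + count[count]
count = 16 + rows // res + 14 * 16
count = count - log(count)
for count in res:
    rows = rows <= count
    rows = rows * (count % res)
rows = 29 + count

7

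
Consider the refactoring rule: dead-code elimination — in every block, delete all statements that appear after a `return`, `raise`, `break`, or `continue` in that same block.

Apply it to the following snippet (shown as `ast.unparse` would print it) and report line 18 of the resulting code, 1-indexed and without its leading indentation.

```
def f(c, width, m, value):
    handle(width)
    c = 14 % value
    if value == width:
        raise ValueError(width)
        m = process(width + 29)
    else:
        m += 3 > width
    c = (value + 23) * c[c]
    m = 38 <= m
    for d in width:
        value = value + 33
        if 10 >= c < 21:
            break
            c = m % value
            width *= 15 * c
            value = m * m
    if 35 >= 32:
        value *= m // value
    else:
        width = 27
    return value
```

return value

Transformed code:
def f(c, width, m, value):
    handle(width)
    c = 14 % value
    if value == width:
        raise ValueError(width)
    else:
        m += 3 > width
    c = (value + 23) * c[c]
    m = 38 <= m
    for d in width:
        value = value + 33
        if 10 >= c < 21:
            break
    if 35 >= 32:
        value *= m // value
    else:
        width = 27
    return value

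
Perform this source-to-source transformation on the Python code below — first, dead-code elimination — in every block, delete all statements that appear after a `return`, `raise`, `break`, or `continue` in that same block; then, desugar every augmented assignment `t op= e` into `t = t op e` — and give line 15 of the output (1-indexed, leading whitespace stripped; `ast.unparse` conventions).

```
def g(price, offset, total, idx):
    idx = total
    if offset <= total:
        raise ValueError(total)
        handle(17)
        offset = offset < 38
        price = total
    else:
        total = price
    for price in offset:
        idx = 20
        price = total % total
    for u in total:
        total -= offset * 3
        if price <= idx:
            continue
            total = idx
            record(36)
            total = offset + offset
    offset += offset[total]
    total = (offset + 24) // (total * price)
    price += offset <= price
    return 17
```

total = (offset + 24) // (total * price)

Transformed code:
def g(price, offset, total, idx):
    idx = total
    if offset <= total:
        raise ValueError(total)
    else:
        total = price
    for price in offset:
        idx = 20
        price = total % total
    for u in total:
        total = total - offset * 3
        if price <= idx:
            continue
    offset = offset + offset[total]
    total = (offset + 24) // (total * price)
    price = price + (offset <= price)
    return 17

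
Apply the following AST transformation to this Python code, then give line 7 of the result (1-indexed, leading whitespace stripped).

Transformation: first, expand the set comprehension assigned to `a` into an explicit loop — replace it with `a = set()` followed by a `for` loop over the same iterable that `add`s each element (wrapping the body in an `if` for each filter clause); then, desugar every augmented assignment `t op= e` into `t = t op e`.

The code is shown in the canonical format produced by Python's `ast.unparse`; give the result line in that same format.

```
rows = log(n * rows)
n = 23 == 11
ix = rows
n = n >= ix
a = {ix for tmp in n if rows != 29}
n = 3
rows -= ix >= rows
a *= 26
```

if rows != 29:

Transformed code:
rows = log(n * rows)
n = 23 == 11
ix = rows
n = n >= ix
a = set()
for tmp in n:
    if rows != 29:
        a.add(ix)
n = 3
rows = rows - (ix >= rows)
a = a * 26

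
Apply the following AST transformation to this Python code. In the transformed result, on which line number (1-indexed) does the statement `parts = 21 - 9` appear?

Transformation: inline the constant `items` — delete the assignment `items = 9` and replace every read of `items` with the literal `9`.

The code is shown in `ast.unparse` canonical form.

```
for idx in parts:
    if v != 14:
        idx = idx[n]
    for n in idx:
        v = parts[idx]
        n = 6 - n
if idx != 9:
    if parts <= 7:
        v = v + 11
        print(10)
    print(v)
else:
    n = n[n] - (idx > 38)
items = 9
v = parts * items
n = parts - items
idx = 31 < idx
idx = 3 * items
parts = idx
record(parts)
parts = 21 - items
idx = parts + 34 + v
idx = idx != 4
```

Transformed code:
for idx in parts:
    if v != 14:
        idx = idx[n]
    for n in idx:
        v = parts[idx]
        n = 6 - n
if idx != 9:
    if parts <= 7:
        v = v + 11
        print(10)
    print(v)
else:
    n = n[n] - (idx > 38)
v = parts * 9
n = parts - 9
idx = 31 < idx
idx = 3 * 9
parts = idx
record(parts)
parts = 21 - 9
idx = parts + 34 + v
idx = idx != 4

20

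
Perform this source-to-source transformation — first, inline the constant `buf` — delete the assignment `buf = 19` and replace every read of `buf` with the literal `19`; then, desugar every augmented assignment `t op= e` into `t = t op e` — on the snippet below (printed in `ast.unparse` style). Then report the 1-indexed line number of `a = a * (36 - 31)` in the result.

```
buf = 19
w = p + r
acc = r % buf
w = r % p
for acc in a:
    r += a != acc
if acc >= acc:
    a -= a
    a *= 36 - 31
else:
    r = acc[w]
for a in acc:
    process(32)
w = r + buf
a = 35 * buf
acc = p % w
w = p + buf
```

8

Transformed code:
w = p + r
acc = r % 19
w = r % p
for acc in a:
    r = r + (a != acc)
if acc >= acc:
    a = a - a
    a = a * (36 - 31)
else:
    r = acc[w]
for a in acc:
    process(32)
w = r + 19
a = 35 * 19
acc = p % w
w = p + 19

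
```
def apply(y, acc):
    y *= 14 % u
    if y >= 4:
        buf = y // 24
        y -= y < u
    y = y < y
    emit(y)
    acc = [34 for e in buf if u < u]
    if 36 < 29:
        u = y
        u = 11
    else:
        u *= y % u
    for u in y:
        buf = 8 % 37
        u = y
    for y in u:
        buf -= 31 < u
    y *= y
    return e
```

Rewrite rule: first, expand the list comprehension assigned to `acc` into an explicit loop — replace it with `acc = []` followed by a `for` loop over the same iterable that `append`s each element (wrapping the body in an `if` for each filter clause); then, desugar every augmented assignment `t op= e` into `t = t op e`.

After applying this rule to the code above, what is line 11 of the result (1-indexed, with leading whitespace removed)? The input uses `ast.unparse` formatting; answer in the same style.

Transformed code:
def apply(y, acc):
    y = y * (14 % u)
    if y >= 4:
        buf = y // 24
        y = y - (y < u)
    y = y < y
    emit(y)
    acc = []
    for e in buf:
        if u < u:
            acc.append(34)
    if 36 < 29:
        u = y
        u = 11
    else:
        u = u * (y % u)
    for u in y:
        buf = 8 % 37
        u = y
    for y in u:
        buf = buf - (31 < u)
    y = y * y
    return e

acc.append(34)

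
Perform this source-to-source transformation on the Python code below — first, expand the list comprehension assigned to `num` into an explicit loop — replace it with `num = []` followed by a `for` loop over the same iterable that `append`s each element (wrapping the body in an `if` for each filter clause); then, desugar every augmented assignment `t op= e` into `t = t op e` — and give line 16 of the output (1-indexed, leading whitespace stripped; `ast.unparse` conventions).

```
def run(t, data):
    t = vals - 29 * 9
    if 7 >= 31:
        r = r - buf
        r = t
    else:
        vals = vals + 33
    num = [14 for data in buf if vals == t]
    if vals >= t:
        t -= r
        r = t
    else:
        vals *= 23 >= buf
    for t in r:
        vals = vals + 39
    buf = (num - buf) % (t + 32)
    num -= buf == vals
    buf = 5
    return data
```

Transformed code:
def run(t, data):
    t = vals - 29 * 9
    if 7 >= 31:
        r = r - buf
        r = t
    else:
        vals = vals + 33
    num = []
    for data in buf:
        if vals == t:
            num.append(14)
    if vals >= t:
        t = t - r
        r = t
    else:
        vals = vals * (23 >= buf)
    for t in r:
        vals = vals + 39
    buf = (num - buf) % (t + 32)
    num = num - (buf == vals)
    buf = 5
    return data

vals = vals * (23 >= buf)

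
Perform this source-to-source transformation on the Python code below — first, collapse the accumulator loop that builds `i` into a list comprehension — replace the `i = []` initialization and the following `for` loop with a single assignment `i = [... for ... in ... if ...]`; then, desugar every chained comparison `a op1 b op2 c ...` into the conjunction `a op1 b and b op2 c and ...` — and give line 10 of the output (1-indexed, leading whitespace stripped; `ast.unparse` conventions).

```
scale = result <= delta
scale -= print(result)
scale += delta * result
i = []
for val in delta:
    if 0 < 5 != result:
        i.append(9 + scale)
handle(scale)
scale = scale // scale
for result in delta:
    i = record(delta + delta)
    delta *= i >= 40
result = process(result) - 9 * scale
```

Transformed code:
scale = result <= delta
scale -= print(result)
scale += delta * result
i = [9 + scale for val in delta if 0 < 5 and 5 != result]
handle(scale)
scale = scale // scale
for result in delta:
    i = record(delta + delta)
    delta *= i >= 40
result = process(result) - 9 * scale

result = process(result) - 9 * scale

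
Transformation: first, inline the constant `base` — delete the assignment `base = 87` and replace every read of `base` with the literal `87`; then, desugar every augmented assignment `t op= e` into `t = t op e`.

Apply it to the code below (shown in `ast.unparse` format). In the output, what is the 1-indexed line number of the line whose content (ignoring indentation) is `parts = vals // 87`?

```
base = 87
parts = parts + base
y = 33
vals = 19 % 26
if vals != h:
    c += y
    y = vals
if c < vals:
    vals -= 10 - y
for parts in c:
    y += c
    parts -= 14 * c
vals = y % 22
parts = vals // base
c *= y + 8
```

Transformed code:
parts = parts + 87
y = 33
vals = 19 % 26
if vals != h:
    c = c + y
    y = vals
if c < vals:
    vals = vals - (10 - y)
for parts in c:
    y = y + c
    parts = parts - 14 * c
vals = y % 22
parts = vals // 87
c = c * (y + 8)

13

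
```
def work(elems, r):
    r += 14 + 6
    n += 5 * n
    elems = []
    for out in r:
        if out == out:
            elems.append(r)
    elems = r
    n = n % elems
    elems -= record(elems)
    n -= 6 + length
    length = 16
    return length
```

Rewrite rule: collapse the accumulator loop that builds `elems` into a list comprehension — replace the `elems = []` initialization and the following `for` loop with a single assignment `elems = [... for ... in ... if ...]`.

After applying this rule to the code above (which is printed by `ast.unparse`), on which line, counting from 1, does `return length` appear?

Transformed code:
def work(elems, r):
    r += 14 + 6
    n += 5 * n
    elems = [r for out in r if out == out]
    elems = r
    n = n % elems
    elems -= record(elems)
    n -= 6 + length
    length = 16
    return length

10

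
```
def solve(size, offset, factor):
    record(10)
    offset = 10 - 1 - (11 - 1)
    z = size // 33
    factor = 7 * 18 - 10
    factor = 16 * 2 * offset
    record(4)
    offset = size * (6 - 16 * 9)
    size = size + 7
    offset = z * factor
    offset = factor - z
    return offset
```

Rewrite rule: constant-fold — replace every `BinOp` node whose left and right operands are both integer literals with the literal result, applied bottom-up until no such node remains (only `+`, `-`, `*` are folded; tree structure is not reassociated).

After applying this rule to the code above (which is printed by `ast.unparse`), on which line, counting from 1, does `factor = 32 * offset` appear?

Transformed code:
def solve(size, offset, factor):
    record(10)
    offset = -1
    z = size // 33
    factor = 116
    factor = 32 * offset
    record(4)
    offset = size * -138
    size = size + 7
    offset = z * factor
    offset = factor - z
    return offset

6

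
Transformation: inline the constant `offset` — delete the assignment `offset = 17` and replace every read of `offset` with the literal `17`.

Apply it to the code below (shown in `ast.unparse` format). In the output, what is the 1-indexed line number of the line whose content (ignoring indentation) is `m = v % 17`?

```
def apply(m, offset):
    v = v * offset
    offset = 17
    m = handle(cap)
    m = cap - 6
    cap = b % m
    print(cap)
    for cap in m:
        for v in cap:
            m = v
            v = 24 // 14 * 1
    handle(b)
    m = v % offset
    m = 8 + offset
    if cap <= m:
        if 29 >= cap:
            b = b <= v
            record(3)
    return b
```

12

Transformed code:
def apply(m, offset):
    v = v * 17
    m = handle(cap)
    m = cap - 6
    cap = b % m
    print(cap)
    for cap in m:
        for v in cap:
            m = v
            v = 24 // 14 * 1
    handle(b)
    m = v % 17
    m = 8 + 17
    if cap <= m:
        if 29 >= cap:
            b = b <= v
            record(3)
    return b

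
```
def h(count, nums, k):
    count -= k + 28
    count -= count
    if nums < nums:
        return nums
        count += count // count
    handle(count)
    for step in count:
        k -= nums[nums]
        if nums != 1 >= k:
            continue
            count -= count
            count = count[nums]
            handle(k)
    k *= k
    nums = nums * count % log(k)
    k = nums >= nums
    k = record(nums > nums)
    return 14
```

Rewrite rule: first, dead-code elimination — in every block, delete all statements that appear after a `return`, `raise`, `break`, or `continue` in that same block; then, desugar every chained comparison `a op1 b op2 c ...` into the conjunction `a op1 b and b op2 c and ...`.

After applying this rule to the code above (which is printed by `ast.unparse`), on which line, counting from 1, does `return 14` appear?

Transformed code:
def h(count, nums, k):
    count -= k + 28
    count -= count
    if nums < nums:
        return nums
    handle(count)
    for step in count:
        k -= nums[nums]
        if nums != 1 and 1 >= k:
            continue
    k *= k
    nums = nums * count % log(k)
    k = nums >= nums
    k = record(nums > nums)
    return 14

15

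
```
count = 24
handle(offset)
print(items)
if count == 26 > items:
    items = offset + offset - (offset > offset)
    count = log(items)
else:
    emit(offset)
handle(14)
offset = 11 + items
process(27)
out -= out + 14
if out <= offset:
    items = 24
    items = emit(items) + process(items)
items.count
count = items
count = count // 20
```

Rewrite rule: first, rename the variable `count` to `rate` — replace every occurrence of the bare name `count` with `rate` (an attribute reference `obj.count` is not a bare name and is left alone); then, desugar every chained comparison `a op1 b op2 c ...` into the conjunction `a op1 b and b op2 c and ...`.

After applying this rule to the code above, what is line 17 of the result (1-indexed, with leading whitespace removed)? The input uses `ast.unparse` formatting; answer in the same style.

rate = items

Transformed code:
rate = 24
handle(offset)
print(items)
if rate == 26 and 26 > items:
    items = offset + offset - (offset > offset)
    rate = log(items)
else:
    emit(offset)
handle(14)
offset = 11 + items
process(27)
out -= out + 14
if out <= offset:
    items = 24
    items = emit(items) + process(items)
items.count
rate = items
rate = rate // 20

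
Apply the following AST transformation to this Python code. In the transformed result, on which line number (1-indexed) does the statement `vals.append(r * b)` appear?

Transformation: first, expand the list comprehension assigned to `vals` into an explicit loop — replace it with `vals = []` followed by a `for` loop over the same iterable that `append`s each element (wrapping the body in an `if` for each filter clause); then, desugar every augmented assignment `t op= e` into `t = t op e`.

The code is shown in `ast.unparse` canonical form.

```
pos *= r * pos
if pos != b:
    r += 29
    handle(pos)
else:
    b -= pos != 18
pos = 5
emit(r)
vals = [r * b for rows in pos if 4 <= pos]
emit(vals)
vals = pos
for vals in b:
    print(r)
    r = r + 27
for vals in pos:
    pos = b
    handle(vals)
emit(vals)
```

12

Transformed code:
pos = pos * (r * pos)
if pos != b:
    r = r + 29
    handle(pos)
else:
    b = b - (pos != 18)
pos = 5
emit(r)
vals = []
for rows in pos:
    if 4 <= pos:
        vals.append(r * b)
emit(vals)
vals = pos
for vals in b:
    print(r)
    r = r + 27
for vals in pos:
    pos = b
    handle(vals)
emit(vals)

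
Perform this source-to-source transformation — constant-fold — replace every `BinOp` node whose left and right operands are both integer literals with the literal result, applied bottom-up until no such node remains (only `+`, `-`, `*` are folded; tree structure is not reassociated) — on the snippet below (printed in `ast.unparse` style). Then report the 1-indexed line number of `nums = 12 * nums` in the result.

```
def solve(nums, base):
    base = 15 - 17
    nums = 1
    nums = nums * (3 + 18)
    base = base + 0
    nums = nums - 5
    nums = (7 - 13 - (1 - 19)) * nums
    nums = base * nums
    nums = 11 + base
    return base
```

Transformed code:
def solve(nums, base):
    base = -2
    nums = 1
    nums = nums * 21
    base = base + 0
    nums = nums - 5
    nums = 12 * nums
    nums = base * nums
    nums = 11 + base
    return base

7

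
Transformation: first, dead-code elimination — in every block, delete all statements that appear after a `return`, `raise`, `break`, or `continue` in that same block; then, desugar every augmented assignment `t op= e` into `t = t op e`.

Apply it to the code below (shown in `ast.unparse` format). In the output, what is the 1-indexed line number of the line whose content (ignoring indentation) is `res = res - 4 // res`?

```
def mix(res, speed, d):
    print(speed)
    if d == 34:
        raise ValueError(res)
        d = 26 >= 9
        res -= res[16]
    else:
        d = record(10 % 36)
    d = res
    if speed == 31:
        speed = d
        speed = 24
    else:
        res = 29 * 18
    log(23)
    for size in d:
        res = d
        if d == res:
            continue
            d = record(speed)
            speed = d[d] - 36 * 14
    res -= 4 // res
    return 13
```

Transformed code:
def mix(res, speed, d):
    print(speed)
    if d == 34:
        raise ValueError(res)
    else:
        d = record(10 % 36)
    d = res
    if speed == 31:
        speed = d
        speed = 24
    else:
        res = 29 * 18
    log(23)
    for size in d:
        res = d
        if d == res:
            continue
    res = res - 4 // res
    return 13

18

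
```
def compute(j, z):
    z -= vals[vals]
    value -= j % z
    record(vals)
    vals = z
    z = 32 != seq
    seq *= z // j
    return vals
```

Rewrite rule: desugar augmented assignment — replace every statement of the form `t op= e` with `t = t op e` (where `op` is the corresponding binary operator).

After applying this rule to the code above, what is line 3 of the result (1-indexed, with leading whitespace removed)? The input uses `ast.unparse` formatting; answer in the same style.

Transformed code:
def compute(j, z):
    z = z - vals[vals]
    value = value - j % z
    record(vals)
    vals = z
    z = 32 != seq
    seq = seq * (z // j)
    return vals

value = value - j % z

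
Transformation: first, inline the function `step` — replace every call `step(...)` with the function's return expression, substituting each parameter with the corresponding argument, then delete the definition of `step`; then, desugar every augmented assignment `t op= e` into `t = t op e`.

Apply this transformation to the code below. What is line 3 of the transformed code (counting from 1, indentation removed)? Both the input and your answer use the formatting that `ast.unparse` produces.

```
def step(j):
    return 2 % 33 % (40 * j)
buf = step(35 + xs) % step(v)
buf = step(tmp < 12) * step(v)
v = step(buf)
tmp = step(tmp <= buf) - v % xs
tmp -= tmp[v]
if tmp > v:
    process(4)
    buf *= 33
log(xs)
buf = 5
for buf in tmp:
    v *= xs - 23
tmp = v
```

Transformed code:
buf = 2 % 33 % (40 * (35 + xs)) % (2 % 33 % (40 * v))
buf = 2 % 33 % (40 * (tmp < 12)) * (2 % 33 % (40 * v))
v = 2 % 33 % (40 * buf)
tmp = 2 % 33 % (40 * (tmp <= buf)) - v % xs
tmp = tmp - tmp[v]
if tmp > v:
    process(4)
    buf = buf * 33
log(xs)
buf = 5
for buf in tmp:
    v = v * (xs - 23)
tmp = v

v = 2 % 33 % (40 * buf)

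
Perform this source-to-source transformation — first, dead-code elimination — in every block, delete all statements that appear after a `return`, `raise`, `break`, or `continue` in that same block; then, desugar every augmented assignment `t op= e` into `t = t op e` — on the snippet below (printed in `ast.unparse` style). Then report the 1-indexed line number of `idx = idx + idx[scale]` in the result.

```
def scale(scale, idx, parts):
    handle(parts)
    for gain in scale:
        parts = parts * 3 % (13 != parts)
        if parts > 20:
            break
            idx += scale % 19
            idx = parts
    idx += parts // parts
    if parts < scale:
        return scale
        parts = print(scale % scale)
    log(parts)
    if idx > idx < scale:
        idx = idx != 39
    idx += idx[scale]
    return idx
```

Transformed code:
def scale(scale, idx, parts):
    handle(parts)
    for gain in scale:
        parts = parts * 3 % (13 != parts)
        if parts > 20:
            break
    idx = idx + parts // parts
    if parts < scale:
        return scale
    log(parts)
    if idx > idx < scale:
        idx = idx != 39
    idx = idx + idx[scale]
    return idx

13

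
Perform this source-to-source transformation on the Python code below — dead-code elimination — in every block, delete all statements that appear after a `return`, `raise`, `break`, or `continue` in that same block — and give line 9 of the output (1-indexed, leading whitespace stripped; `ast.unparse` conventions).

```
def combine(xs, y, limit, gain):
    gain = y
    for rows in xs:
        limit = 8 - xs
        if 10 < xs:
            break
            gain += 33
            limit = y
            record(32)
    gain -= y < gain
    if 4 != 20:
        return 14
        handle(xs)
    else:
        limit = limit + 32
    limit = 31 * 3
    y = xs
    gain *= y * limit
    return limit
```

Transformed code:
def combine(xs, y, limit, gain):
    gain = y
    for rows in xs:
        limit = 8 - xs
        if 10 < xs:
            break
    gain -= y < gain
    if 4 != 20:
        return 14
    else:
        limit = limit + 32
    limit = 31 * 3
    y = xs
    gain *= y * limit
    return limit

return 14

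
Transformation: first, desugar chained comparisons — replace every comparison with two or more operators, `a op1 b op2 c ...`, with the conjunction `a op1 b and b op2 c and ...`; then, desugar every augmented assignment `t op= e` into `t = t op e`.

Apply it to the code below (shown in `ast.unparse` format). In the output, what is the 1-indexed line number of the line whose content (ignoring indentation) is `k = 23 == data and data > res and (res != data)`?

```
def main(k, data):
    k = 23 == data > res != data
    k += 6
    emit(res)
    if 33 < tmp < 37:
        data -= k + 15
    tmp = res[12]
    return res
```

2

Transformed code:
def main(k, data):
    k = 23 == data and data > res and (res != data)
    k = k + 6
    emit(res)
    if 33 < tmp and tmp < 37:
        data = data - (k + 15)
    tmp = res[12]
    return res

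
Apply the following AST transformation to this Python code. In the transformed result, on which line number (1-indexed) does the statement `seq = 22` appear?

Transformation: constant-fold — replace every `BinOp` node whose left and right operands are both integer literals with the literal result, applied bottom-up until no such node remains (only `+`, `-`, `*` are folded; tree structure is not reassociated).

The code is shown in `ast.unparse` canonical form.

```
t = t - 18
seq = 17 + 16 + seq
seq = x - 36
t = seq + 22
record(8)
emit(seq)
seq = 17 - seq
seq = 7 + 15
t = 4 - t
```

8

Transformed code:
t = t - 18
seq = 33 + seq
seq = x - 36
t = seq + 22
record(8)
emit(seq)
seq = 17 - seq
seq = 22
t = 4 - t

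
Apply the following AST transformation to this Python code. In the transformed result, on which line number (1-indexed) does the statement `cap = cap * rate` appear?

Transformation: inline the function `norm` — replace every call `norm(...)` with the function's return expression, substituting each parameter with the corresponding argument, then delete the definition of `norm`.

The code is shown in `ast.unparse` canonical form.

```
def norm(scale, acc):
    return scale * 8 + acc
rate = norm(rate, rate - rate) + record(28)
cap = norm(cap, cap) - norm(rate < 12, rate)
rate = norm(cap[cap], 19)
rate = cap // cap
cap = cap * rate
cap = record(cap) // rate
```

Transformed code:
rate = rate * 8 + (rate - rate) + record(28)
cap = cap * 8 + cap - ((rate < 12) * 8 + rate)
rate = cap[cap] * 8 + 19
rate = cap // cap
cap = cap * rate
cap = record(cap) // rate

5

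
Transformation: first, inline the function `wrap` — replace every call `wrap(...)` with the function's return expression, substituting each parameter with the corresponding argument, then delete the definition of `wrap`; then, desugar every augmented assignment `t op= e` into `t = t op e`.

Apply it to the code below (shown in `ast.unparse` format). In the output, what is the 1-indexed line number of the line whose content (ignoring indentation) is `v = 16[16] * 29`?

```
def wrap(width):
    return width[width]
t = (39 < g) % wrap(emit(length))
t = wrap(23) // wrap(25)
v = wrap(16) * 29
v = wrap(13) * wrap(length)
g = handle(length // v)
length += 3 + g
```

3

Transformed code:
t = (39 < g) % emit(length)[emit(length)]
t = 23[23] // 25[25]
v = 16[16] * 29
v = 13[13] * length[length]
g = handle(length // v)
length = length + (3 + g)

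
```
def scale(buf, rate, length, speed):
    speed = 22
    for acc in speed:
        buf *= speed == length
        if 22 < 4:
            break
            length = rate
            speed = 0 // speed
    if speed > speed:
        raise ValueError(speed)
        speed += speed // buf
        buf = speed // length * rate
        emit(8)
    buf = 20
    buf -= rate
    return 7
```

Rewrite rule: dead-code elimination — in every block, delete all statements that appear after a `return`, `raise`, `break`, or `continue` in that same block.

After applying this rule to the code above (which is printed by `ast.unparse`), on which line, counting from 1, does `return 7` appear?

11

Transformed code:
def scale(buf, rate, length, speed):
    speed = 22
    for acc in speed:
        buf *= speed == length
        if 22 < 4:
            break
    if speed > speed:
        raise ValueError(speed)
    buf = 20
    buf -= rate
    return 7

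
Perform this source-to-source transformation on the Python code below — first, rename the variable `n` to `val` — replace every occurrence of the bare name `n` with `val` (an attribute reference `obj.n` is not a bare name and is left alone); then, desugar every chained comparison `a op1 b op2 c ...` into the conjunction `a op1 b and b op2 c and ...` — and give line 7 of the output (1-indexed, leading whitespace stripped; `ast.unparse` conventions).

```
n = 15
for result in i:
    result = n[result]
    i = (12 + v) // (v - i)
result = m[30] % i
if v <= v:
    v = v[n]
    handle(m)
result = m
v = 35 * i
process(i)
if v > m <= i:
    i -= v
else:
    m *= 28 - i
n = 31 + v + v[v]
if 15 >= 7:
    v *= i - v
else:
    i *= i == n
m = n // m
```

v = v[val]

Transformed code:
val = 15
for result in i:
    result = val[result]
    i = (12 + v) // (v - i)
result = m[30] % i
if v <= v:
    v = v[val]
    handle(m)
result = m
v = 35 * i
process(i)
if v > m and m <= i:
    i -= v
else:
    m *= 28 - i
val = 31 + v + v[v]
if 15 >= 7:
    v *= i - v
else:
    i *= i == val
m = val // m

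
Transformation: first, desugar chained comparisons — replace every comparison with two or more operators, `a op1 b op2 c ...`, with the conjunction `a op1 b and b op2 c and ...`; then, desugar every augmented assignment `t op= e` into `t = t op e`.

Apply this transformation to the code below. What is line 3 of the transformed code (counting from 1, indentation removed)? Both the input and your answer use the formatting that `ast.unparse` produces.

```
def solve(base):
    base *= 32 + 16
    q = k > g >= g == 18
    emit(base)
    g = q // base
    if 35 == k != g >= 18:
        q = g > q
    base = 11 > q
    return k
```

Transformed code:
def solve(base):
    base = base * (32 + 16)
    q = k > g and g >= g and (g == 18)
    emit(base)
    g = q // base
    if 35 == k and k != g and (g >= 18):
        q = g > q
    base = 11 > q
    return k

q = k > g and g >= g and (g == 18)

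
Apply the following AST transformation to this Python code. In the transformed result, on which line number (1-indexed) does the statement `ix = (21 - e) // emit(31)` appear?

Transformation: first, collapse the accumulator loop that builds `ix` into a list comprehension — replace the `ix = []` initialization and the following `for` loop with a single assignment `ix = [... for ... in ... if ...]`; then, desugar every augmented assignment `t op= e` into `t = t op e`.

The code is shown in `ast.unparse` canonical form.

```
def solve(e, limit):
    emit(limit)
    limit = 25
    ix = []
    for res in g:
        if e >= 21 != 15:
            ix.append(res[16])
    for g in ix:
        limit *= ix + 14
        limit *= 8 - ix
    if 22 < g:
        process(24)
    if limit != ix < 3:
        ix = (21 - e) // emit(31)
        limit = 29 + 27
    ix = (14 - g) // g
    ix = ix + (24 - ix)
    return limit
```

Transformed code:
def solve(e, limit):
    emit(limit)
    limit = 25
    ix = [res[16] for res in g if e >= 21 != 15]
    for g in ix:
        limit = limit * (ix + 14)
        limit = limit * (8 - ix)
    if 22 < g:
        process(24)
    if limit != ix < 3:
        ix = (21 - e) // emit(31)
        limit = 29 + 27
    ix = (14 - g) // g
    ix = ix + (24 - ix)
    return limit

11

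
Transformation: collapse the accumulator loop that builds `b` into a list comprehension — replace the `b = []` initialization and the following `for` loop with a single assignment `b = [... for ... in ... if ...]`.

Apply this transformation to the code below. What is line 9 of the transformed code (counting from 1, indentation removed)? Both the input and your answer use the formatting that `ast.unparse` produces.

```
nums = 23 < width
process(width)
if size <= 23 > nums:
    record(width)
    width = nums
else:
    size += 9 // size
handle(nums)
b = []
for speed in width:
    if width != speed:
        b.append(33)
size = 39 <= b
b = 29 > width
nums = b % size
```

b = [33 for speed in width if width != speed]

Transformed code:
nums = 23 < width
process(width)
if size <= 23 > nums:
    record(width)
    width = nums
else:
    size += 9 // size
handle(nums)
b = [33 for speed in width if width != speed]
size = 39 <= b
b = 29 > width
nums = b % size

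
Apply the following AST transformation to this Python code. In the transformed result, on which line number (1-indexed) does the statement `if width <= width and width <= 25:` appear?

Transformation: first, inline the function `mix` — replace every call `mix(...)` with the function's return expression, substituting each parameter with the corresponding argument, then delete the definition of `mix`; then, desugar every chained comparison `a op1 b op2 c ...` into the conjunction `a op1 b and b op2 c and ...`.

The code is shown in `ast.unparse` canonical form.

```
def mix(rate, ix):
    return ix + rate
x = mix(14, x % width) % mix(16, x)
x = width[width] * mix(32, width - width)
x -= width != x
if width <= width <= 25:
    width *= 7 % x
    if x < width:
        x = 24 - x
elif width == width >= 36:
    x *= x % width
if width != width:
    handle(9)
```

4

Transformed code:
x = (x % width + 14) % (x + 16)
x = width[width] * (width - width + 32)
x -= width != x
if width <= width and width <= 25:
    width *= 7 % x
    if x < width:
        x = 24 - x
elif width == width and width >= 36:
    x *= x % width
if width != width:
    handle(9)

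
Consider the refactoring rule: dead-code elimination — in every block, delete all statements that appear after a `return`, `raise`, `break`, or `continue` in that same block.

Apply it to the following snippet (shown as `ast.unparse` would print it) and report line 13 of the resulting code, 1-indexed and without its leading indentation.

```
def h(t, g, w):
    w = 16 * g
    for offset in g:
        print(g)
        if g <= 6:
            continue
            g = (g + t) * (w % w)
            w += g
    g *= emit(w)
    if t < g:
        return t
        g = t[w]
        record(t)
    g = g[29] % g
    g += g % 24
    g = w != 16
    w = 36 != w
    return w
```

Transformed code:
def h(t, g, w):
    w = 16 * g
    for offset in g:
        print(g)
        if g <= 6:
            continue
    g *= emit(w)
    if t < g:
        return t
    g = g[29] % g
    g += g % 24
    g = w != 16
    w = 36 != w
    return w

w = 36 != w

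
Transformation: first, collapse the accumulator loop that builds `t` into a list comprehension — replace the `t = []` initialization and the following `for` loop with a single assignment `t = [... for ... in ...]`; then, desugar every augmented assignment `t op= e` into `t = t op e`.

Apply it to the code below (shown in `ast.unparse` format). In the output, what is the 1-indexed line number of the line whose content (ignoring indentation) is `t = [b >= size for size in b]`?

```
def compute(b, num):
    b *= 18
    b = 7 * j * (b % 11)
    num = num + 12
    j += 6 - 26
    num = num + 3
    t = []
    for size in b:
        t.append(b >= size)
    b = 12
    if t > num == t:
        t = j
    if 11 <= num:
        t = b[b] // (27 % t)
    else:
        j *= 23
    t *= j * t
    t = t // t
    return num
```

Transformed code:
def compute(b, num):
    b = b * 18
    b = 7 * j * (b % 11)
    num = num + 12
    j = j + (6 - 26)
    num = num + 3
    t = [b >= size for size in b]
    b = 12
    if t > num == t:
        t = j
    if 11 <= num:
        t = b[b] // (27 % t)
    else:
        j = j * 23
    t = t * (j * t)
    t = t // t
    return num

7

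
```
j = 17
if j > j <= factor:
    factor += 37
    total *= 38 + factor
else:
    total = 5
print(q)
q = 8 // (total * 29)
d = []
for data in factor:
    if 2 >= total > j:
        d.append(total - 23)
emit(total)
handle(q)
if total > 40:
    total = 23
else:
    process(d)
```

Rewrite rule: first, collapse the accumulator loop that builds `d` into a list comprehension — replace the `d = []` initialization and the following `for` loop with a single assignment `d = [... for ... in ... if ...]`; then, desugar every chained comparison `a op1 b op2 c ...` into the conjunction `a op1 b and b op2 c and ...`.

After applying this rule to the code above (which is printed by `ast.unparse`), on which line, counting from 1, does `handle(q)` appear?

Transformed code:
j = 17
if j > j and j <= factor:
    factor += 37
    total *= 38 + factor
else:
    total = 5
print(q)
q = 8 // (total * 29)
d = [total - 23 for data in factor if 2 >= total and total > j]
emit(total)
handle(q)
if total > 40:
    total = 23
else:
    process(d)

11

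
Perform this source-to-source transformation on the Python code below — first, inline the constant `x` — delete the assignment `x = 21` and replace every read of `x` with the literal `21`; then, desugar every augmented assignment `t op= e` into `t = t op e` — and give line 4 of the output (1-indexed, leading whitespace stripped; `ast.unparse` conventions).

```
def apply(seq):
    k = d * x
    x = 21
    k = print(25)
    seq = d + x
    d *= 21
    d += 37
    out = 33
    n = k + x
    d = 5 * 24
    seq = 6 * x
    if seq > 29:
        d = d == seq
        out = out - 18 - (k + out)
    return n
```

seq = d + 21

Transformed code:
def apply(seq):
    k = d * 21
    k = print(25)
    seq = d + 21
    d = d * 21
    d = d + 37
    out = 33
    n = k + 21
    d = 5 * 24
    seq = 6 * 21
    if seq > 29:
        d = d == seq
        out = out - 18 - (k + out)
    return n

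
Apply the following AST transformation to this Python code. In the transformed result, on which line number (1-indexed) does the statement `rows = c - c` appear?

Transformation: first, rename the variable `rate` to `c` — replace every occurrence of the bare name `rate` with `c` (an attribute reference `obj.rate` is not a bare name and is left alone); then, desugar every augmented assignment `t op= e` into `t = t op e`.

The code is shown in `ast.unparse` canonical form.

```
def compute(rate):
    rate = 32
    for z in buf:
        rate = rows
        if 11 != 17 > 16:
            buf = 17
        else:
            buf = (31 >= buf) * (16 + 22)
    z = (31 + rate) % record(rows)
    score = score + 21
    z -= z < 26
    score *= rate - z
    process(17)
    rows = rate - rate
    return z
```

14

Transformed code:
def compute(c):
    c = 32
    for z in buf:
        c = rows
        if 11 != 17 > 16:
            buf = 17
        else:
            buf = (31 >= buf) * (16 + 22)
    z = (31 + c) % record(rows)
    score = score + 21
    z = z - (z < 26)
    score = score * (c - z)
    process(17)
    rows = c - c
    return z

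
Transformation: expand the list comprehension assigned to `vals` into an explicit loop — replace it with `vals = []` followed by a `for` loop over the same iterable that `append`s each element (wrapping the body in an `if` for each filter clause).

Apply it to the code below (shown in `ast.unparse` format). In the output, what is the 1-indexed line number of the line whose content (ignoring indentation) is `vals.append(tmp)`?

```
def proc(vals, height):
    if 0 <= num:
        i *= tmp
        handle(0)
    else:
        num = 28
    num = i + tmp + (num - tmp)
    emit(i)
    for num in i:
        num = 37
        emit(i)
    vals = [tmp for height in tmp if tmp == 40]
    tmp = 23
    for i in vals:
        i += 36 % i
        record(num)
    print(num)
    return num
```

15

Transformed code:
def proc(vals, height):
    if 0 <= num:
        i *= tmp
        handle(0)
    else:
        num = 28
    num = i + tmp + (num - tmp)
    emit(i)
    for num in i:
        num = 37
        emit(i)
    vals = []
    for height in tmp:
        if tmp == 40:
            vals.append(tmp)
    tmp = 23
    for i in vals:
        i += 36 % i
        record(num)
    print(num)
    return num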